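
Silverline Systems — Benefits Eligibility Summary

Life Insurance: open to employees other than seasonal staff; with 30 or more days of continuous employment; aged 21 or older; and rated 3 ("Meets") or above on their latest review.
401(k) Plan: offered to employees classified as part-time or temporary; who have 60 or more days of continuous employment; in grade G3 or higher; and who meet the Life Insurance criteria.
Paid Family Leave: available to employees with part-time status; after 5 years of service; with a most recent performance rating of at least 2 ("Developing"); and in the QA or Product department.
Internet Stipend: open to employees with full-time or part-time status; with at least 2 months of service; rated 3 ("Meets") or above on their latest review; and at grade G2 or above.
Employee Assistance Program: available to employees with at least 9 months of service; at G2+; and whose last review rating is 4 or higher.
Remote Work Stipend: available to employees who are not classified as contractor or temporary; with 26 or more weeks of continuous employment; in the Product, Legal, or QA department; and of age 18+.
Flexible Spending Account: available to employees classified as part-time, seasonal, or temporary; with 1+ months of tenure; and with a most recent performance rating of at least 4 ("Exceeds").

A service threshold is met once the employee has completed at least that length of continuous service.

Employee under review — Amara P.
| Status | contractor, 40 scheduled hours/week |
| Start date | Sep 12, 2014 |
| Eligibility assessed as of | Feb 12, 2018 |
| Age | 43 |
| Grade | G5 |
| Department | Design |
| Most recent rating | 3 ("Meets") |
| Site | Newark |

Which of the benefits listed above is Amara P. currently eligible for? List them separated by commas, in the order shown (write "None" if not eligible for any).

Life Insurance

Service from Sep 12, 2014 to Feb 12, 2018: 1249 days.
Life Insurance — status contractor ✓ (not excluded); service 1249 days ≥ 30 days ✓; age 43 ≥ 21 ✓; rating 3 ≥ 3 ✓ → eligible.
401(k) Plan — status contractor ✗ (requires part-time or temporary) → not eligible.
Paid Family Leave — status contractor ✗ (requires part-time) → not eligible.
Internet Stipend — status contractor ✗ (requires full-time or part-time) → not eligible.
Employee Assistance Program — service 1249 days ≥ 9 months (≈270 days) ✓; grade G5 ≥ G2 ✓; rating 3 < 4 ✗ → not eligible.
Remote Work Stipend — status contractor ✗ (excluded) → not eligible.
Flexible Spending Account — status contractor ✗ (requires part-time, seasonal, or temporary) → not eligible.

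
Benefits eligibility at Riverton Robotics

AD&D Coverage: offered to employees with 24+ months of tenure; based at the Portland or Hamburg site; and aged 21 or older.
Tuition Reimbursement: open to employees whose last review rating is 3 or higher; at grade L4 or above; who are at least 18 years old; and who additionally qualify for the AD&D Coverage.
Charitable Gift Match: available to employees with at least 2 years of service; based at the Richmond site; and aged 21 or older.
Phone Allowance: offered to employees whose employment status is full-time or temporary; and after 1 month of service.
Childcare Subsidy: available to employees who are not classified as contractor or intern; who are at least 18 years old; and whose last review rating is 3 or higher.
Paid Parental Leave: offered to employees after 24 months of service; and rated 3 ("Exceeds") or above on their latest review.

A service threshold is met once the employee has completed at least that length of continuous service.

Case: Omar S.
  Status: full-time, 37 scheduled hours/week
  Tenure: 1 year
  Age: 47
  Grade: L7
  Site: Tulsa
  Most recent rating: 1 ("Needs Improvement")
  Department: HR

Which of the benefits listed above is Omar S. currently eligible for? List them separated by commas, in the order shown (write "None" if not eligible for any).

Phone Allowance

AD&D Coverage — service 1 year < 24 months (≈720 days) ✗ → not eligible.
Tuition Reimbursement — rating 1 < 3 ✗ → not eligible.
Charitable Gift Match — service 1 year < 2 years ✗ → not eligible.
Phone Allowance — status full-time ✓; service 1 year ≥ 1 month (≈30 days) ✓ → eligible.
Childcare Subsidy — status full-time ✓ (not excluded); age 47 ≥ 18 ✓; rating 1 < 3 ✗ → not eligible.
Paid Parental Leave — service 1 year < 24 months (≈720 days) ✗ → not eligible.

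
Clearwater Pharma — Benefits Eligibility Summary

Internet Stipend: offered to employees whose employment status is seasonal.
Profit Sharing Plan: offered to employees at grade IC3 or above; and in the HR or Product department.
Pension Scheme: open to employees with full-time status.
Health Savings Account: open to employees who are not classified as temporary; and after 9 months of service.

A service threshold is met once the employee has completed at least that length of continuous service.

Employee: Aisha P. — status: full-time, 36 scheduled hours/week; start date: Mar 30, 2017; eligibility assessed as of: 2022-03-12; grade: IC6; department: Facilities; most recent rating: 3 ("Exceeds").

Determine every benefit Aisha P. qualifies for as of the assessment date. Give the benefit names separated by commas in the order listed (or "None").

Service from Mar 30, 2017 to 2022-03-12: 1808 days.
Internet Stipend — status full-time ✗ (requires seasonal) → not eligible.
Profit Sharing Plan — grade IC6 ≥ IC3 ✓; dept Facilities ✗ → not eligible.
Pension Scheme — status full-time ✓ → eligible.
Health Savings Account — status full-time ✓ (not excluded); service 1808 days ≥ 9 months (≈270 days) ✓ → eligible.

Pension Scheme, Health Savings Account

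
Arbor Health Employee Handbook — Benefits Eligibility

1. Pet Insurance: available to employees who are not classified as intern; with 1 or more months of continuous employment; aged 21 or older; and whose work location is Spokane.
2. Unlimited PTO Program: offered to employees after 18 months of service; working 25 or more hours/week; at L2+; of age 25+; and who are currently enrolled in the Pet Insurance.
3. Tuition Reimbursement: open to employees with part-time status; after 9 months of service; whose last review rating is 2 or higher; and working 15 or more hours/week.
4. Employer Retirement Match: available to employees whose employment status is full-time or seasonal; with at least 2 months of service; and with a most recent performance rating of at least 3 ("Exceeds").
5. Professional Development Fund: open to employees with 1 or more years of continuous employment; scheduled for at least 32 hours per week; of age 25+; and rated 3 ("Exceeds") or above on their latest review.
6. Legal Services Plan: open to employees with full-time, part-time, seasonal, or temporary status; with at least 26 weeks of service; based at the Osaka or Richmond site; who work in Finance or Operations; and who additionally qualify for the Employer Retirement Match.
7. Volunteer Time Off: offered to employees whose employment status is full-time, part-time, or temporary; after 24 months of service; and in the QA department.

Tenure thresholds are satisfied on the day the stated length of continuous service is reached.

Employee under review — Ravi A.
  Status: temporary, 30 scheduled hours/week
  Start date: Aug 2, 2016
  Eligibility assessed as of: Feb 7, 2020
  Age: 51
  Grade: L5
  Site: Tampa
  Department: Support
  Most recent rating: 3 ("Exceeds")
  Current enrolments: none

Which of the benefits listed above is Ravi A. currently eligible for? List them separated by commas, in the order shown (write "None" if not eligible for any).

None

Service from Aug 2, 2016 to Feb 7, 2020: 1284 days.
Pet Insurance — status temporary ✓ (not excluded); service 1284 days ≥ 1 month (≈30 days) ✓; age 51 ≥ 21 ✓; site Tampa ✗ (not Spokane) → not eligible.
Unlimited PTO Program — service 1284 days ≥ 18 months (≈540 days) ✓; 30 hrs/wk ≥ 25 ✓; grade L5 ≥ L2 ✓; age 51 ≥ 25 ✓; not enrolled in Pet Insurance ✗ → not eligible.
Tuition Reimbursement — status temporary ✗ (requires part-time) → not eligible.
Employer Retirement Match — status temporary ✗ (requires full-time or seasonal) → not eligible.
Professional Development Fund — service 1284 days ≥ 1 year (≈365 days) ✓; 30 hrs/wk < 32 ✗ → not eligible.
Legal Services Plan — status temporary ✓; service 1284 days ≥ 26 weeks (≈182 days) ✓; site Tampa ✗ (not Osaka or Richmond) → not eligible.
Volunteer Time Off — status temporary ✓; service 1284 days ≥ 24 months (≈720 days) ✓; dept Support ✗ → not eligible.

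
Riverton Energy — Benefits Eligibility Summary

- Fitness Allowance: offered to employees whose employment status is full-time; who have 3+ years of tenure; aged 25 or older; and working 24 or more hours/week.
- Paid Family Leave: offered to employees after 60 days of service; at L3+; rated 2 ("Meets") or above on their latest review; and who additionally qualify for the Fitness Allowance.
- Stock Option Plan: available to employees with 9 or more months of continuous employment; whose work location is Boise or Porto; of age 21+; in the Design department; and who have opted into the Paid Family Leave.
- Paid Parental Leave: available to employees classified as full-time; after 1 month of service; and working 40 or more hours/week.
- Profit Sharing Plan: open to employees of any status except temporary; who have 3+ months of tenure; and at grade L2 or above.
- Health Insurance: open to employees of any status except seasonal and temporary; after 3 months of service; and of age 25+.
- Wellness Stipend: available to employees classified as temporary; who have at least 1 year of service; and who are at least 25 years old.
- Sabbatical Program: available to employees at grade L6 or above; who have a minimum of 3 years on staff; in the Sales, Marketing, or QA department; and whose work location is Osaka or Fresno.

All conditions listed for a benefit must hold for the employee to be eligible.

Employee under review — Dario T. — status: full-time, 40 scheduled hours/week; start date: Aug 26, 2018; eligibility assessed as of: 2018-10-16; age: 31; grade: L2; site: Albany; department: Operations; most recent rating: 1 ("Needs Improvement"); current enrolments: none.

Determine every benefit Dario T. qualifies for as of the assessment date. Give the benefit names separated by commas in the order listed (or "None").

Service from Aug 26, 2018 to 2018-10-16: 51 days.
Fitness Allowance — status full-time ✓; service 51 days < 3 years (≈1095 days) ✗ → not eligible.
Paid Family Leave — service 51 days < 60 days ✗ → not eligible.
Stock Option Plan — service 51 days < 9 months (≈270 days) ✗ → not eligible.
Paid Parental Leave — status full-time ✓; service 51 days ≥ 1 month (≈30 days) ✓; 40 hrs/wk ≥ 40 ✓ → eligible.
Profit Sharing Plan — status full-time ✓ (not excluded); service 51 days < 3 months (≈90 days) ✗ → not eligible.
Health Insurance — status full-time ✓ (not excluded); service 51 days < 3 months (≈90 days) ✗ → not eligible.
Wellness Stipend — status full-time ✗ (requires temporary) → not eligible.
Sabbatical Program — grade L2 < L6 ✗ → not eligible.

Paid Parental Leave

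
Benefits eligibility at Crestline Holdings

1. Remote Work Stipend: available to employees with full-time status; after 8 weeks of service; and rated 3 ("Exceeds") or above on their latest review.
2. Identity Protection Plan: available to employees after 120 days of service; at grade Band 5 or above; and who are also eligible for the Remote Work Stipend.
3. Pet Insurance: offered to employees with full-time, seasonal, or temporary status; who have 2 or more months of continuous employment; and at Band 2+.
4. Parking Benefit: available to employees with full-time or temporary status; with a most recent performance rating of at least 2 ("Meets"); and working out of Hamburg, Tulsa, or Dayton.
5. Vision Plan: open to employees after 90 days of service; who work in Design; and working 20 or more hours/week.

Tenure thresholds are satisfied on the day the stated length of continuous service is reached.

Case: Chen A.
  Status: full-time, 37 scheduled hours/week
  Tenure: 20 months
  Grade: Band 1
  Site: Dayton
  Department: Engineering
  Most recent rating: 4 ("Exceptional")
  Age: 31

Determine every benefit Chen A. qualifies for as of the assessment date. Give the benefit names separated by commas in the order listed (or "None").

Remote Work Stipend — status full-time ✓; service 20 months ≥ 8 weeks (≈56 days) ✓; rating 4 ≥ 3 ✓ → eligible.
Identity Protection Plan — service 20 months ≥ 120 days ✓; grade Band 1 < Band 5 ✗ → not eligible.
Pet Insurance — status full-time ✓; service 20 months ≥ 2 months ✓; grade Band 1 < Band 2 ✗ → not eligible.
Parking Benefit — status full-time ✓; rating 4 ≥ 2 ✓; site Dayton ✓ → eligible.
Vision Plan — service 20 months ≥ 90 days ✓; dept Engineering ✗ → not eligible.

Remote Work Stipend, Parking Benefit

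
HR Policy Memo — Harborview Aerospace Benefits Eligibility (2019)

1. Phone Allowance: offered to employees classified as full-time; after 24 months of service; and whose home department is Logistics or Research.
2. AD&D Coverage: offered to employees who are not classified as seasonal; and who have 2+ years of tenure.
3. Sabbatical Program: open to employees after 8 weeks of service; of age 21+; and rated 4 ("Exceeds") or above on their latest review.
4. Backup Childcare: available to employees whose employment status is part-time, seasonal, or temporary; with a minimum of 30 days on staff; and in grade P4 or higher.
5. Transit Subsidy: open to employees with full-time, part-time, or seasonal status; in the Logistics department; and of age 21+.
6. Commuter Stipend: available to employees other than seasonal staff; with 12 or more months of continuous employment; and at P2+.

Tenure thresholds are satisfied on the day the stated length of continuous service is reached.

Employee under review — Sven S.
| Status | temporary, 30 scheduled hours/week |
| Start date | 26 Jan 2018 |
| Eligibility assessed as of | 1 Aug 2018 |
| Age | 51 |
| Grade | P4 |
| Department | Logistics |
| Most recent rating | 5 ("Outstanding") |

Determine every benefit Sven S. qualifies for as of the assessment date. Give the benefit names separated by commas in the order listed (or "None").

Service from 26 Jan 2018 to 1 Aug 2018: 187 days.
Phone Allowance — status temporary ✗ (requires full-time) → not eligible.
AD&D Coverage — status temporary ✓ (not excluded); service 187 days < 2 years (≈730 days) ✗ → not eligible.
Sabbatical Program — service 187 days ≥ 8 weeks (≈56 days) ✓; age 51 ≥ 21 ✓; rating 5 ≥ 4 ✓ → eligible.
Backup Childcare — status temporary ✓; service 187 days ≥ 30 days ✓; grade P4 ≥ P4 ✓ → eligible.
Transit Subsidy — status temporary ✗ (requires full-time, part-time, or seasonal) → not eligible.
Commuter Stipend — status temporary ✓ (not excluded); service 187 days < 12 months (≈360 days) ✗ → not eligible.

Sabbatical Program, Backup Childcare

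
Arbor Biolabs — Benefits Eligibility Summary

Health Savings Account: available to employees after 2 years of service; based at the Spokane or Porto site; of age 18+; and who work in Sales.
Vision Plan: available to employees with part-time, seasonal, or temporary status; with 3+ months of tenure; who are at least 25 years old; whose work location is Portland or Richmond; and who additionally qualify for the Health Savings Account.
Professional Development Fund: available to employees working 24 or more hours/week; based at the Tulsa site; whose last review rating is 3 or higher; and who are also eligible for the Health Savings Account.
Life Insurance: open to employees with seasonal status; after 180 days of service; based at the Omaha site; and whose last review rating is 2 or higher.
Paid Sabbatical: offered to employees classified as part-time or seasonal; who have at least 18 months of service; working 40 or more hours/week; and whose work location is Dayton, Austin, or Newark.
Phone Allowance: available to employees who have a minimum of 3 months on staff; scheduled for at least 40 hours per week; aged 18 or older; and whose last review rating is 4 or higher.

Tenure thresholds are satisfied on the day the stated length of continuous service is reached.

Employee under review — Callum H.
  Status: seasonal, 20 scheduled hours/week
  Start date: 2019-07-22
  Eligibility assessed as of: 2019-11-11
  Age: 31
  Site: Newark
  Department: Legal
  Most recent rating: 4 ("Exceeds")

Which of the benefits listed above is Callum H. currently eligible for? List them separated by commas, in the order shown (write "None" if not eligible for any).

None

Service from 2019-07-22 to 2019-11-11: 112 days.
Health Savings Account — service 112 days < 2 years (≈730 days) ✗ → not eligible.
Vision Plan — status seasonal ✓; service 112 days ≥ 3 months (≈90 days) ✓; age 31 ≥ 25 ✓; site Newark ✗ (not Portland or Richmond) → not eligible.
Professional Development Fund — 20 hrs/wk < 24 ✗ → not eligible.
Life Insurance — status seasonal ✓; service 112 days < 180 days ✗ → not eligible.
Paid Sabbatical — status seasonal ✓; service 112 days < 18 months (≈540 days) ✗ → not eligible.
Phone Allowance — service 112 days ≥ 3 months (≈90 days) ✓; 20 hrs/wk < 40 ✗ → not eligible.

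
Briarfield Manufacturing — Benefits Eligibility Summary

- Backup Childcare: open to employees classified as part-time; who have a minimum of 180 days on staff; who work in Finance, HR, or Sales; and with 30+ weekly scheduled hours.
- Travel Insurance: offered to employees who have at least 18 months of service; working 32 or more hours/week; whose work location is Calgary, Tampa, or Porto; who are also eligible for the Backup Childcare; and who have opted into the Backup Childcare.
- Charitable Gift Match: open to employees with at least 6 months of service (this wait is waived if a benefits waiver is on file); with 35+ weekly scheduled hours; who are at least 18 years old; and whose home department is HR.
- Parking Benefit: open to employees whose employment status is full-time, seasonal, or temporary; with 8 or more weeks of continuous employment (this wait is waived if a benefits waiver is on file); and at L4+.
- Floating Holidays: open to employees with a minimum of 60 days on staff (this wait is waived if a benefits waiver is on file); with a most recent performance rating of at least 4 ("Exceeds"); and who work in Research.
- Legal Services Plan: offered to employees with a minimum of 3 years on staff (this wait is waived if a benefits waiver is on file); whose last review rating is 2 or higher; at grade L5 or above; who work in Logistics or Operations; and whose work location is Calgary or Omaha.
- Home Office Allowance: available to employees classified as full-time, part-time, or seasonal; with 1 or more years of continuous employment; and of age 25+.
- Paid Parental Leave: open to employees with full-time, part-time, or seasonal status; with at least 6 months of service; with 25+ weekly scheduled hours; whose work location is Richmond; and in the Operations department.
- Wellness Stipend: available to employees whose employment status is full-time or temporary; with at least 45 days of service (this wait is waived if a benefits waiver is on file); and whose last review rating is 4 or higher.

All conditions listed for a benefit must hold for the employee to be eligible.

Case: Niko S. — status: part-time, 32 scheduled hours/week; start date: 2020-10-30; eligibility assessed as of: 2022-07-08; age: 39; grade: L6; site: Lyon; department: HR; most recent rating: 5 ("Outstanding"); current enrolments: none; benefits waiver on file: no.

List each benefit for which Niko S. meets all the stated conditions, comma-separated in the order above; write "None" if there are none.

Service from 2020-10-30 to 2022-07-08: 616 days.
Backup Childcare — status part-time ✓; service 616 days ≥ 180 days ✓; dept HR ✓; 32 hrs/wk ≥ 30 ✓ → eligible.
Travel Insurance — service 616 days ≥ 18 months (≈540 days) ✓; 32 hrs/wk ≥ 32 ✓; site Lyon ✗ (not Calgary, Tampa, or Porto) → not eligible.
Charitable Gift Match — no waiver, service 616 days ≥ 6 months (≈180 days) ✓; 32 hrs/wk < 35 ✗ → not eligible.
Parking Benefit — status part-time ✗ (requires full-time, seasonal, or temporary) → not eligible.
Floating Holidays — no waiver, service 616 days ≥ 60 days ✓; rating 5 ≥ 4 ✓; dept HR ✗ → not eligible.
Legal Services Plan — no waiver, service 616 days < 3 years (≈1095 days) ✗ → not eligible.
Home Office Allowance — status part-time ✓; service 616 days ≥ 1 year (≈365 days) ✓; age 39 ≥ 25 ✓ → eligible.
Paid Parental Leave — status part-time ✓; service 616 days ≥ 6 months (≈180 days) ✓; 32 hrs/wk ≥ 25 ✓; site Lyon ✗ (not Richmond) → not eligible.
Wellness Stipend — status part-time ✗ (requires full-time or temporary) → not eligible.

Backup Childcare, Home Office Allowance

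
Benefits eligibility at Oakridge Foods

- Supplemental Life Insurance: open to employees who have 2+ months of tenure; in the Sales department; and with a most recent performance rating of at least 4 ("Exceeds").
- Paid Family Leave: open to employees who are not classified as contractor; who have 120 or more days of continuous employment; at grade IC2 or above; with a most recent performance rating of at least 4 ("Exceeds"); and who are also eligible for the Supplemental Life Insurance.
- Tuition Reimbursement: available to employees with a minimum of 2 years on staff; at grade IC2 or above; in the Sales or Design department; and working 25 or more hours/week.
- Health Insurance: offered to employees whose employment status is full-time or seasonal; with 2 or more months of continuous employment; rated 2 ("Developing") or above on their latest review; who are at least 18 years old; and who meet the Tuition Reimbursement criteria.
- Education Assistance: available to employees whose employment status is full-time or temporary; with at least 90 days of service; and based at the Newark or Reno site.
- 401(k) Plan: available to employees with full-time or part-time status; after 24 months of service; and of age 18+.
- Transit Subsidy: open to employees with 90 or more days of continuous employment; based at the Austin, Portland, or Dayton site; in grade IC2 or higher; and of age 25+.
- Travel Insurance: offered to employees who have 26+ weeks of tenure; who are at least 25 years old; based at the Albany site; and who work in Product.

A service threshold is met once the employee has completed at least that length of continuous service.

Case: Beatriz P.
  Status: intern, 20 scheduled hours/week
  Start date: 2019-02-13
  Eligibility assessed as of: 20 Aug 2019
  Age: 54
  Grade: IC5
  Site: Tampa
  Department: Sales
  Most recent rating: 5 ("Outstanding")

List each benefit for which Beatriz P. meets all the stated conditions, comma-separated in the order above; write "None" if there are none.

Supplemental Life Insurance, Paid Family Leave

Service from 2019-02-13 to 20 Aug 2019: 188 days.
Supplemental Life Insurance — service 188 days ≥ 2 months (≈60 days) ✓; dept Sales ✓; rating 5 ≥ 4 ✓ → eligible.
Paid Family Leave — status intern ✓ (not excluded); service 188 days ≥ 120 days ✓; grade IC5 ≥ IC2 ✓; rating 5 ≥ 4 ✓; eligible for Supplemental Life Insurance ✓ → eligible.
Tuition Reimbursement — service 188 days < 2 years (≈730 days) ✗ → not eligible.
Health Insurance — status intern ✗ (requires full-time or seasonal) → not eligible.
Education Assistance — status intern ✗ (requires full-time or temporary) → not eligible.
401(k) Plan — status intern ✗ (requires full-time or part-time) → not eligible.
Transit Subsidy — service 188 days ≥ 90 days ✓; site Tampa ✗ (not Austin, Portland, or Dayton) → not eligible.
Travel Insurance — service 188 days ≥ 26 weeks (≈182 days) ✓; age 54 ≥ 25 ✓; site Tampa ✗ (not Albany) → not eligible.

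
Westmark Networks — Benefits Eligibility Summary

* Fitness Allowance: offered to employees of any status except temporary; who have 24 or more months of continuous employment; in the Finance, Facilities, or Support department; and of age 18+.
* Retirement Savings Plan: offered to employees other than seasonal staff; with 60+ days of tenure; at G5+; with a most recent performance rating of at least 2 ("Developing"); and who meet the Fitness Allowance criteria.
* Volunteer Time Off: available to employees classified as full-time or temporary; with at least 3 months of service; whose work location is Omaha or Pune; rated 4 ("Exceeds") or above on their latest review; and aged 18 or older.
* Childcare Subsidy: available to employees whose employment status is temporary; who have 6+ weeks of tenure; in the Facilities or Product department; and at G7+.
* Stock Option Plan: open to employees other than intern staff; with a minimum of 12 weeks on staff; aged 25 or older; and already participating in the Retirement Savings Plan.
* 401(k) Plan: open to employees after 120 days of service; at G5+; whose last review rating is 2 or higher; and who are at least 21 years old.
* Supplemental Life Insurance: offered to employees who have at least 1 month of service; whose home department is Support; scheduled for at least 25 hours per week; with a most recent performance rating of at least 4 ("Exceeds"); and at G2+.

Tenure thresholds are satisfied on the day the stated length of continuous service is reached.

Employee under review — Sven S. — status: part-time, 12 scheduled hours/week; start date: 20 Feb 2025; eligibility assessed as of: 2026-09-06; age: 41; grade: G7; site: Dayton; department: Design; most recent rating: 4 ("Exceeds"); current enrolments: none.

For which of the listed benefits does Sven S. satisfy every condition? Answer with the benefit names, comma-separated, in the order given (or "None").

401(k) Plan

Service from 20 Feb 2025 to 2026-09-06: 563 days.
Fitness Allowance — status part-time ✓ (not excluded); service 563 days < 24 months (≈720 days) ✗ → not eligible.
Retirement Savings Plan — status part-time ✓ (not excluded); service 563 days ≥ 60 days ✓; grade G7 ≥ G5 ✓; rating 4 ≥ 2 ✓; not eligible for Fitness Allowance ✗ → not eligible.
Volunteer Time Off — status part-time ✗ (requires full-time or temporary) → not eligible.
Childcare Subsidy — status part-time ✗ (requires temporary) → not eligible.
Stock Option Plan — status part-time ✓ (not excluded); service 563 days ≥ 12 weeks (≈84 days) ✓; age 41 ≥ 25 ✓; not enrolled in Retirement Savings Plan ✗ → not eligible.
401(k) Plan — service 563 days ≥ 120 days ✓; grade G7 ≥ G5 ✓; rating 4 ≥ 2 ✓; age 41 ≥ 21 ✓ → eligible.
Supplemental Life Insurance — service 563 days ≥ 1 month (≈30 days) ✓; dept Design ✗ → not eligible.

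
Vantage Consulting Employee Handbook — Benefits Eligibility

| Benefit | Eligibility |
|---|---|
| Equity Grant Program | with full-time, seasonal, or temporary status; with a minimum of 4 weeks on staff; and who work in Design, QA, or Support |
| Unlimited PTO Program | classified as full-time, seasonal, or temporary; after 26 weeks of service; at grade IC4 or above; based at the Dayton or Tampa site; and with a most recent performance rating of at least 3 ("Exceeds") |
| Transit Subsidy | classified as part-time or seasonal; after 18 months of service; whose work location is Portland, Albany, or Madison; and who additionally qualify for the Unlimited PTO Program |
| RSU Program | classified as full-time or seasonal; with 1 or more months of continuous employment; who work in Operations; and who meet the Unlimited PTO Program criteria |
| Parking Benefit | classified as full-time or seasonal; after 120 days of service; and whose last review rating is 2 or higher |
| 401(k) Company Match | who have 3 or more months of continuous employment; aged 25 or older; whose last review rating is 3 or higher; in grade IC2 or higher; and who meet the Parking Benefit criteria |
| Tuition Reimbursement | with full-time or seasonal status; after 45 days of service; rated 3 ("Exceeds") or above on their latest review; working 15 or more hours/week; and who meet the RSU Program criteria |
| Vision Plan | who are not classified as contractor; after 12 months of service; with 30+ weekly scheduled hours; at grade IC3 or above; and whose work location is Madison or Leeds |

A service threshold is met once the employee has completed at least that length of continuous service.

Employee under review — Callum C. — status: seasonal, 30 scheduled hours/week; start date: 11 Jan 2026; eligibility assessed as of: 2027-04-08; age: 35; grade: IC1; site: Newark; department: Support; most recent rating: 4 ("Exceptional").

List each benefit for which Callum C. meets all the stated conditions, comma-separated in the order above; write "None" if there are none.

Service from 11 Jan 2026 to 2027-04-08: 452 days.
Equity Grant Program — status seasonal ✓; service 452 days ≥ 4 weeks (≈28 days) ✓; dept Support ✓ → eligible.
Unlimited PTO Program — status seasonal ✓; service 452 days ≥ 26 weeks (≈182 days) ✓; grade IC1 < IC4 ✗ → not eligible.
Transit Subsidy — status seasonal ✓; service 452 days < 18 months (≈540 days) ✗ → not eligible.
RSU Program — status seasonal ✓; service 452 days ≥ 1 month (≈30 days) ✓; dept Support ✗ → not eligible.
Parking Benefit — status seasonal ✓; service 452 days ≥ 120 days ✓; rating 4 ≥ 2 ✓ → eligible.
401(k) Company Match — service 452 days ≥ 3 months (≈90 days) ✓; age 35 ≥ 25 ✓; rating 4 ≥ 3 ✓; grade IC1 < IC2 ✗ → not eligible.
Tuition Reimbursement — status seasonal ✓; service 452 days ≥ 45 days ✓; rating 4 ≥ 3 ✓; 30 hrs/wk ≥ 15 ✓; not eligible for RSU Program ✗ → not eligible.
Vision Plan — status seasonal ✓ (not excluded); service 452 days ≥ 12 months (≈360 days) ✓; 30 hrs/wk ≥ 30 ✓; grade IC1 < IC3 ✗ → not eligible.

Equity Grant Program, Parking Benefit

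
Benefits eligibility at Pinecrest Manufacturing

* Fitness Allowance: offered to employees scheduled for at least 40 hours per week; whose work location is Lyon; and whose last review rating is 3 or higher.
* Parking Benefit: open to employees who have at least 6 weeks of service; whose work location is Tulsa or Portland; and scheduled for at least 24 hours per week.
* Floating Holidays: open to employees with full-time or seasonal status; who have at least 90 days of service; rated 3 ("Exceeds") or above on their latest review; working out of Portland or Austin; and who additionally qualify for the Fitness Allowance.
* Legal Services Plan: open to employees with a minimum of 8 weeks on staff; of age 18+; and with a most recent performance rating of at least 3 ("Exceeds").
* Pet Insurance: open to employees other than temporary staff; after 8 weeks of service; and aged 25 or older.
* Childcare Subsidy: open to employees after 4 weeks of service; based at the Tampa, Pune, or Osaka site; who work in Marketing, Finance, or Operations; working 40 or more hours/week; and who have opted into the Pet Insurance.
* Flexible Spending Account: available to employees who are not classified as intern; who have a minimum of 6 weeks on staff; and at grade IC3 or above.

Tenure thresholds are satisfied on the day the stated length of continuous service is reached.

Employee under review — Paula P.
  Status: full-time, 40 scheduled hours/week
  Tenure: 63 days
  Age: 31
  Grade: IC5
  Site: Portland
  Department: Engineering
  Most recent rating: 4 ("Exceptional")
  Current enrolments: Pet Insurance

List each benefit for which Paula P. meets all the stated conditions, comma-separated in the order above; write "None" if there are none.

Fitness Allowance — 40 hrs/wk ≥ 40 ✓; site Portland ✗ (not Lyon) → not eligible.
Parking Benefit — service 63 days ≥ 6 weeks (≈42 days) ✓; site Portland ✓; 40 hrs/wk ≥ 24 ✓ → eligible.
Floating Holidays — status full-time ✓; service 63 days < 90 days ✗ → not eligible.
Legal Services Plan — service 63 days ≥ 8 weeks (≈56 days) ✓; age 31 ≥ 18 ✓; rating 4 ≥ 3 ✓ → eligible.
Pet Insurance — status full-time ✓ (not excluded); service 63 days ≥ 8 weeks (≈56 days) ✓; age 31 ≥ 25 ✓ → eligible.
Childcare Subsidy — service 63 days ≥ 4 weeks (≈28 days) ✓; site Portland ✗ (not Tampa, Pune, or Osaka) → not eligible.
Flexible Spending Account — status full-time ✓ (not excluded); service 63 days ≥ 6 weeks (≈42 days) ✓; grade IC5 ≥ IC3 ✓ → eligible.

Parking Benefit, Legal Services Plan, Pet Insurance, Flexible Spending Account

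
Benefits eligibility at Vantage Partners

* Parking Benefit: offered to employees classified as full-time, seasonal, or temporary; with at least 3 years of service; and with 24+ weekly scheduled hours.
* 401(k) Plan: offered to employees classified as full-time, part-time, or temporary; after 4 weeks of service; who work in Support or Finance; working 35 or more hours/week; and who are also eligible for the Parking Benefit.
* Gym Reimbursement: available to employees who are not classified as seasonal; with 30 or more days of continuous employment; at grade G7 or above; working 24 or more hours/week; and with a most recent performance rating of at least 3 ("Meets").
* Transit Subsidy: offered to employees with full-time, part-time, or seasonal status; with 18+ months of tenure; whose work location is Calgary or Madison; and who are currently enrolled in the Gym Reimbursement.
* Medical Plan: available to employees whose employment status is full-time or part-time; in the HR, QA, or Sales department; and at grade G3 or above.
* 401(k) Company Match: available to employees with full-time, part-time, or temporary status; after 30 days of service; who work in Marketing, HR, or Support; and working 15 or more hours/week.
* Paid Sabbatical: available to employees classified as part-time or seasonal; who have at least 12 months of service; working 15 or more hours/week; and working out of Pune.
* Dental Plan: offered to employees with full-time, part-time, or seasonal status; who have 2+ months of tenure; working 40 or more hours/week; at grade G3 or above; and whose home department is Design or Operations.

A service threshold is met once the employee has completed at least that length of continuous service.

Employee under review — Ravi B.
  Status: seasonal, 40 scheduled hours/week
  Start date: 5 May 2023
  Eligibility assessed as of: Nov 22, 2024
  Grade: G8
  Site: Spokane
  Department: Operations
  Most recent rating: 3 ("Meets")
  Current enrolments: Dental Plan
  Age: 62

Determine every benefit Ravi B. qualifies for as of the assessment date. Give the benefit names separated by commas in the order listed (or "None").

Dental Plan

Service from 5 May 2023 to Nov 22, 2024: 567 days.
Parking Benefit — status seasonal ✓; service 567 days < 3 years (≈1095 days) ✗ → not eligible.
401(k) Plan — status seasonal ✗ (requires full-time, part-time, or temporary) → not eligible.
Gym Reimbursement — status seasonal ✗ (excluded) → not eligible.
Transit Subsidy — status seasonal ✓; service 567 days ≥ 18 months (≈540 days) ✓; site Spokane ✗ (not Calgary or Madison) → not eligible.
Medical Plan — status seasonal ✗ (requires full-time or part-time) → not eligible.
401(k) Company Match — status seasonal ✗ (requires full-time, part-time, or temporary) → not eligible.
Paid Sabbatical — status seasonal ✓; service 567 days ≥ 12 months (≈360 days) ✓; 40 hrs/wk ≥ 15 ✓; site Spokane ✗ (not Pune) → not eligible.
Dental Plan — status seasonal ✓; service 567 days ≥ 2 months (≈60 days) ✓; 40 hrs/wk ≥ 40 ✓; grade G8 ≥ G3 ✓; dept Operations ✓ → eligible.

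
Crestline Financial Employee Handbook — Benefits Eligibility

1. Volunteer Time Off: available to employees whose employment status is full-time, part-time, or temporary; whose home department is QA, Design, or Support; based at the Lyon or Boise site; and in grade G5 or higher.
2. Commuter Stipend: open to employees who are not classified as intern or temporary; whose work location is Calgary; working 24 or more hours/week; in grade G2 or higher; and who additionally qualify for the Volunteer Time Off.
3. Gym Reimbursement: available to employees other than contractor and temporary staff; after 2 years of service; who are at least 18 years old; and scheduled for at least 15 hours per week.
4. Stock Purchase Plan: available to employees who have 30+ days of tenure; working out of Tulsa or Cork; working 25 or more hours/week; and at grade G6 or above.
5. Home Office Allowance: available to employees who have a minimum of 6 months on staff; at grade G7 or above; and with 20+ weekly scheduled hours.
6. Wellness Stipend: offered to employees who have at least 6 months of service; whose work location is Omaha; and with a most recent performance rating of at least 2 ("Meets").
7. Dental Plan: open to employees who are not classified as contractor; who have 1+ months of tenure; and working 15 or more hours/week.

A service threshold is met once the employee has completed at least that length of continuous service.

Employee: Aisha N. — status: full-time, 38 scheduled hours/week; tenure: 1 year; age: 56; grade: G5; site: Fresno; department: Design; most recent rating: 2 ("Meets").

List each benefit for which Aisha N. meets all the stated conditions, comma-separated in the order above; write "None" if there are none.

Volunteer Time Off — status full-time ✓; dept Design ✓; site Fresno ✗ (not Lyon or Boise) → not eligible.
Commuter Stipend — status full-time ✓ (not excluded); site Fresno ✗ (not Calgary) → not eligible.
Gym Reimbursement — status full-time ✓ (not excluded); service 1 year < 2 years ✗ → not eligible.
Stock Purchase Plan — service 1 year ≥ 30 days ✓; site Fresno ✗ (not Tulsa or Cork) → not eligible.
Home Office Allowance — service 1 year ≥ 6 months (≈180 days) ✓; grade G5 < G7 ✗ → not eligible.
Wellness Stipend — service 1 year ≥ 6 months (≈180 days) ✓; site Fresno ✗ (not Omaha) → not eligible.
Dental Plan — status full-time ✓ (not excluded); service 1 year ≥ 1 month (≈30 days) ✓; 38 hrs/wk ≥ 15 ✓ → eligible.

Dental Plan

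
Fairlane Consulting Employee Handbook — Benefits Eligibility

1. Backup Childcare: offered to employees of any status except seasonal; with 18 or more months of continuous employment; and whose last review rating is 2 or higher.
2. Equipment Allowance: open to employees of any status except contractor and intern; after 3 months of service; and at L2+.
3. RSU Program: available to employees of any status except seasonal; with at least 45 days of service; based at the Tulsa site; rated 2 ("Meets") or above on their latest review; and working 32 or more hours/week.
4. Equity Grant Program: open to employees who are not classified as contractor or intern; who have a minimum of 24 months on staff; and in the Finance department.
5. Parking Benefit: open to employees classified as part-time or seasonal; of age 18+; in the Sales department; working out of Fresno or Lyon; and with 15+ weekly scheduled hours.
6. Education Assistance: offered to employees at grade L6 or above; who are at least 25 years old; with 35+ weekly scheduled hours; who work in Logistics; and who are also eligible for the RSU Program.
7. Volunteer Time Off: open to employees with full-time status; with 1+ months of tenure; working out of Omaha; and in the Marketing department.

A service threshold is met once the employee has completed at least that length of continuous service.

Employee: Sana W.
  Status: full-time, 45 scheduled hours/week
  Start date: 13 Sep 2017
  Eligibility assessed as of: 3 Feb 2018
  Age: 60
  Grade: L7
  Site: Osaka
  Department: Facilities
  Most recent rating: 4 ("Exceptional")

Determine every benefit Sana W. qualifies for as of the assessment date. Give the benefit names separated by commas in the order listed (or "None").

Equipment Allowance

Service from 13 Sep 2017 to 3 Feb 2018: 143 days.
Backup Childcare — status full-time ✓ (not excluded); service 143 days < 18 months (≈540 days) ✗ → not eligible.
Equipment Allowance — status full-time ✓ (not excluded); service 143 days ≥ 3 months (≈90 days) ✓; grade L7 ≥ L2 ✓ → eligible.
RSU Program — status full-time ✓ (not excluded); service 143 days ≥ 45 days ✓; site Osaka ✗ (not Tulsa) → not eligible.
Equity Grant Program — status full-time ✓ (not excluded); service 143 days < 24 months (≈720 days) ✗ → not eligible.
Parking Benefit — status full-time ✗ (requires part-time or seasonal) → not eligible.
Education Assistance — grade L7 ≥ L6 ✓; age 60 ≥ 25 ✓; 45 hrs/wk ≥ 35 ✓; dept Facilities ✗ → not eligible.
Volunteer Time Off — status full-time ✓; service 143 days ≥ 1 month (≈30 days) ✓; site Osaka ✗ (not Omaha) → not eligible.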